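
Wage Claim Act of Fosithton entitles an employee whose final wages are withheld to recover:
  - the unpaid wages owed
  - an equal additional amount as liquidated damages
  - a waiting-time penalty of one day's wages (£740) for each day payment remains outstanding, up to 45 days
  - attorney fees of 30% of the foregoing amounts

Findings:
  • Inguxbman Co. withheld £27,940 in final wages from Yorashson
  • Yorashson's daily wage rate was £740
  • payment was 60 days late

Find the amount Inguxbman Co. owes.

Total award: £115,934

Liquidated damages (equal amount): £27,940
Penalty days: min(60, 45) = 45
Waiting-time penalty: 45 × £740 = £33,300
Subtotal: £27,940 + £27,940 + £33,300 = £89,180
Attorney fees: 30% of £89,180 = £26,754
Total award: £89,180 + £26,754 = £115,934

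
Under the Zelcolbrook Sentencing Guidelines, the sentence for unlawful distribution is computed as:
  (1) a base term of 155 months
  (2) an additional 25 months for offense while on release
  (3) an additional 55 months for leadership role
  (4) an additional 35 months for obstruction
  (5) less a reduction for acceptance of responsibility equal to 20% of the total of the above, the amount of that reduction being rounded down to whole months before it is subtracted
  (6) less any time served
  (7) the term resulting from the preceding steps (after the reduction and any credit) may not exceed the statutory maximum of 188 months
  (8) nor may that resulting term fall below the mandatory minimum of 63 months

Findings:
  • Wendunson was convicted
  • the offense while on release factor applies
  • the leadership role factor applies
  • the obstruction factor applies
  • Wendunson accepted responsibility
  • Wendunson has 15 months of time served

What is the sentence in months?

Offense while on release enhancement: +25 months
Leadership role enhancement: +55 months
Obstruction enhancement: +35 months
Adjusted term: 155 months + 25 months + 55 months + 35 months = 270 months
Acceptance of responsibility reduction: 20% of 270 months = 54 months (rounded down)
After reduction: 270 − 54 = 216 months
Less time served: 216 months − 15 months = 201 months
Cap at 188 months: 201 months exceeds the cap → 188 months
Minimum 63 months: 188 months meets the minimum, no increase.

188 months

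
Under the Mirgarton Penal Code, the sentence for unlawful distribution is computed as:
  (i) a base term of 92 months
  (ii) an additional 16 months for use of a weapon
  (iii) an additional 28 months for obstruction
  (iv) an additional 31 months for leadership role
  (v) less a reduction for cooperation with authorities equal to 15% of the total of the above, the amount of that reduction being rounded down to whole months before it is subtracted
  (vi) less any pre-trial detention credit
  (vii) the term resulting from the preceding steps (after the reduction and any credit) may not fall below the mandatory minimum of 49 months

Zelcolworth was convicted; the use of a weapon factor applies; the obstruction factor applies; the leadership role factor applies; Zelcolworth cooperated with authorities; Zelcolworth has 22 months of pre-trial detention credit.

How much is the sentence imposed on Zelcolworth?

120 months

Use of a weapon enhancement: +16 months
Obstruction enhancement: +28 months
Leadership role enhancement: +31 months
Adjusted term: 92 months + 16 months + 28 months + 31 months = 167 months
Cooperation with authorities reduction: 15% of 167 months = 25 months (rounded down)
After reduction: 167 − 25 = 142 months
Less pre-trial detention credit: 142 months − 22 months = 120 months
Minimum 49 months: 120 months meets the minimum, no increase.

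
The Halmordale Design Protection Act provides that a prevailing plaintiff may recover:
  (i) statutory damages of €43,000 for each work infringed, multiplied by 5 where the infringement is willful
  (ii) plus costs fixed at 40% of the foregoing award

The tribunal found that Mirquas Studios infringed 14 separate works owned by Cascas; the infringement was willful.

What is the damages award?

Statutory damages: 14 × €43,000 = €602,000
Multiplied by 5: 5 × €602,000 = €3,010,000
Costs: 40% of €3,010,000 = €1,204,000
Award plus costs: €3,010,000 + €1,204,000 = €4,214,000

€4,214,000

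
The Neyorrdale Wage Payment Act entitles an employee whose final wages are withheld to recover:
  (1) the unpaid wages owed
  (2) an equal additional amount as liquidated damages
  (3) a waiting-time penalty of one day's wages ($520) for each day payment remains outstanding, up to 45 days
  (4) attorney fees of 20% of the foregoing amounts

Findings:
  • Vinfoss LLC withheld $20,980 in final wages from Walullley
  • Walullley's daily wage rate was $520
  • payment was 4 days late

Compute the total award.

$52,848

Liquidated damages (equal amount): $20,980
Penalty days: min(4, 45) = 4
Waiting-time penalty: 4 × $520 = $2,080
Subtotal: $20,980 + $20,980 + $2,080 = $44,040
Attorney fees: 20% of $44,040 = $8,808
Total award: $44,040 + $8,808 = $52,848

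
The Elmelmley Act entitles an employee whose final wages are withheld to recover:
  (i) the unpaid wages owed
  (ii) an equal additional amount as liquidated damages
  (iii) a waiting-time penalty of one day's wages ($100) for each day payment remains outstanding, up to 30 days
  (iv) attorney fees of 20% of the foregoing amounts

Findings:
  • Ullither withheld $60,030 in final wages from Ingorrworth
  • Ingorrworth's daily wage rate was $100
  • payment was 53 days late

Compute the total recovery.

Liquidated damages (equal amount): $60,030
Penalty days: min(53, 30) = 30
Waiting-time penalty: 30 × $100 = $3,000
Subtotal: $60,030 + $60,030 + $3,000 = $123,060
Attorney fees: 20% of $123,060 = $24,612
Total award: $123,060 + $24,612 = $147,672

$147,672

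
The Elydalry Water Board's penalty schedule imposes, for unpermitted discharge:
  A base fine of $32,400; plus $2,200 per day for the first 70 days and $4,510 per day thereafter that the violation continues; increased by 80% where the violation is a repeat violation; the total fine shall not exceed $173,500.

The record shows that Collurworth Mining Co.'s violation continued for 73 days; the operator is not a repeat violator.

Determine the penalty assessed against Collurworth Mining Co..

$173,500

First 70 days: 70 × $2,200 = $154,000
Remaining days: (73 − 70) × $4,510 = $13,530
Per-day component: $154,000 + $13,530 = $167,530
Base plus per-day: $32,400 + $167,530 = $199,930
The operator is not a repeat violator: no 80% increase.
Cap at $173,500: $199,930 exceeds the cap → $173,500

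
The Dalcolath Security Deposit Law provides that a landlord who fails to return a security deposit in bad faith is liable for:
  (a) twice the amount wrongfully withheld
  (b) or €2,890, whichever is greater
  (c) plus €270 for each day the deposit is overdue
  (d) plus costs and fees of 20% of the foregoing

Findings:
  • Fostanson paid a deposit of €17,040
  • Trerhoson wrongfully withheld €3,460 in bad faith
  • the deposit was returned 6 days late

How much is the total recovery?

Doubled: 2 × €3,460 = €6,920
Minimum €2,890: €6,920 meets the minimum, no increase.
Late-return penalty: 6 × €270 = €1,620
Damages plus late penalty: €6,920 + €1,620 = €8,540
Costs and fees: 20% of €8,540 = €1,708
Total recovery: €8,540 + €1,708 = €10,248

€10,248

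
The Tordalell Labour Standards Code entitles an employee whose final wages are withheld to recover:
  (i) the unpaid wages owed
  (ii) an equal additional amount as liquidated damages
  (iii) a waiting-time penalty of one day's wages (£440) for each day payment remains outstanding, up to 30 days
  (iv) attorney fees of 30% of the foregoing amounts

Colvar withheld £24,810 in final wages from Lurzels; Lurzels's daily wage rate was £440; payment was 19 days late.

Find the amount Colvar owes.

Total award: £75,374

Liquidated damages (equal amount): £24,810
Penalty days: min(19, 30) = 19
Waiting-time penalty: 19 × £440 = £8,360
Subtotal: £24,810 + £24,810 + £8,360 = £57,980
Attorney fees: 30% of £57,980 = £17,394
Total award: £57,980 + £17,394 = £75,374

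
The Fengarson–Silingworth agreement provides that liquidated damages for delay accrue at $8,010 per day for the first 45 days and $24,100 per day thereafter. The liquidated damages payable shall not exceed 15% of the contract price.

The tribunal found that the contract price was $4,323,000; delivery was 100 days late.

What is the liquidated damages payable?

$648,450

First 45 days: 45 × $8,010 = $360,450
Remaining days: (100 − 45) × $24,100 = $1,325,500
Accrued per-day damages: $360,450 + $1,325,500 = $1,685,950
Cap: 15% of $4,323,000 = $648,450
Cap at $648,450: $1,685,950 exceeds the cap → $648,450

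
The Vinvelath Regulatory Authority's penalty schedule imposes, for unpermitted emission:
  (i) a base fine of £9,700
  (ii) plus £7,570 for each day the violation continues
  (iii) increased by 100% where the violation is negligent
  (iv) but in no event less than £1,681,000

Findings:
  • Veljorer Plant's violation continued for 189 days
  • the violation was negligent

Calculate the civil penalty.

£2,880,860

Per-day component: 189 × £7,570 = £1,430,730
Base plus per-day: £9,700 + £1,430,730 = £1,440,430
Enhancement: 100% of £1,440,430 = £1,440,430
Enhanced fine: £1,440,430 + £1,440,430 = £2,880,860
Minimum £1,681,000: £2,880,860 meets the minimum, no increase.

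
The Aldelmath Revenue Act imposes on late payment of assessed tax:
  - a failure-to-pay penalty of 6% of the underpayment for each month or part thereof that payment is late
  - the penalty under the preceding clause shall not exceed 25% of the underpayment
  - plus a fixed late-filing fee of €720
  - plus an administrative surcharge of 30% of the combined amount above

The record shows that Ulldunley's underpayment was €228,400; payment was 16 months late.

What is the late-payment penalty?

Accrued rate: 6% × 16 = 96%, capped at 25% → 25%
Failure-to-pay penalty: 25% of €228,400 = €57,100
Penalty before surcharge: €57,100 + €720 = €57,820
Administrative surcharge: 30% of €57,820 = €17,346
Total penalty: €57,820 + €17,346 = €75,166

€75,166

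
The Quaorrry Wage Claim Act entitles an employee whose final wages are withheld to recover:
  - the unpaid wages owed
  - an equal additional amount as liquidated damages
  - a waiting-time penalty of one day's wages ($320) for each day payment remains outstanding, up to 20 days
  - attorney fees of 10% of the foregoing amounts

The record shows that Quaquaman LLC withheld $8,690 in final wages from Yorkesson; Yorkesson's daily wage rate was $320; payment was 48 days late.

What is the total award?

$26,158

Liquidated damages (equal amount): $8,690
Penalty days: min(48, 20) = 20
Waiting-time penalty: 20 × $320 = $6,400
Subtotal: $8,690 + $8,690 + $6,400 = $23,780
Attorney fees: 10% of $23,780 = $2,378
Total award: $23,780 + $2,378 = $26,158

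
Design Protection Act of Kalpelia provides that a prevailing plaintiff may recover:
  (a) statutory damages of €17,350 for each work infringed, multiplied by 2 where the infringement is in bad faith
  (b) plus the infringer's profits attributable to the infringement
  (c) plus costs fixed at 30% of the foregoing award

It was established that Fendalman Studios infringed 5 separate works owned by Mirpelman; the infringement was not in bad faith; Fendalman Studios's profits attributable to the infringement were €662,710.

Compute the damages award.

Statutory damages: 5 × €17,350 = €86,750
Infringement not in bad faith: no ×2 enhancement.
Combined award: €86,750 + €662,710 = €749,460
Costs: 30% of €749,460 = €224,838
Award plus costs: €749,460 + €224,838 = €974,298

€974,298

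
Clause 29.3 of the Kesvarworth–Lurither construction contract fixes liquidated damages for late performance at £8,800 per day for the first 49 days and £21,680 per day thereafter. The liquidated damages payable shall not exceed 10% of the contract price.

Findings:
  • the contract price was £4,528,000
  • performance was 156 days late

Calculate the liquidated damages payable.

First 49 days: 49 × £8,800 = £431,200
Remaining days: (156 − 49) × £21,680 = £2,319,760
Accrued per-day damages: £431,200 + £2,319,760 = £2,750,960
Cap: 10% of £4,528,000 = £452,800
Cap at £452,800: £2,750,960 exceeds the cap → £452,800

Liquidated damages: £452,800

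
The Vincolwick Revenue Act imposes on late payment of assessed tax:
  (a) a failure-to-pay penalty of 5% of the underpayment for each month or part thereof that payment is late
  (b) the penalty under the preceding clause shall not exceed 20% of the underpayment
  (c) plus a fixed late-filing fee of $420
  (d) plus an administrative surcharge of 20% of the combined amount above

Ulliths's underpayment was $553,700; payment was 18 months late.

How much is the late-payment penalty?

$133,392

Accrued rate: 5% × 18 = 90%, capped at 20% → 20%
Failure-to-pay penalty: 20% of $553,700 = $110,740
Penalty before surcharge: $110,740 + $420 = $111,160
Administrative surcharge: 20% of $111,160 = $22,232
Total penalty: $111,160 + $22,232 = $133,392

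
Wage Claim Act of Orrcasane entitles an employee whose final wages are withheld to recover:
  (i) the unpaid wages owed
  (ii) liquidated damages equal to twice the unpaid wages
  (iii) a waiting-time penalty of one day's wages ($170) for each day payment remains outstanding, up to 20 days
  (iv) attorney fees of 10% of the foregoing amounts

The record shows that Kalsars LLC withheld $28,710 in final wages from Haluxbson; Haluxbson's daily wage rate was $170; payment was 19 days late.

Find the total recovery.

$98,296

Doubled: 2 × $28,710 = $57,420
Penalty days: min(19, 20) = 19
Waiting-time penalty: 19 × $170 = $3,230
Subtotal: $28,710 + $57,420 + $3,230 = $89,360
Attorney fees: 10% of $89,360 = $8,936
Total award: $89,360 + $8,936 = $98,296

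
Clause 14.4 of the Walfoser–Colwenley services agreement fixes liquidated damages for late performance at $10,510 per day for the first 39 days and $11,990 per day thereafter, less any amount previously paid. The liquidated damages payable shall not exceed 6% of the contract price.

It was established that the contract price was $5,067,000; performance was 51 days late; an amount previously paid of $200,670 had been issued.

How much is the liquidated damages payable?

First 39 days: 39 × $10,510 = $409,890
Remaining days: (51 − 39) × $11,990 = $143,880
Accrued per-day damages: $409,890 + $143,880 = $553,770
Less amount previously paid: $553,770 − $200,670 = $353,100
Cap: 6% of $5,067,000 = $304,020
Cap at $304,020: $353,100 exceeds the cap → $304,020

$304,020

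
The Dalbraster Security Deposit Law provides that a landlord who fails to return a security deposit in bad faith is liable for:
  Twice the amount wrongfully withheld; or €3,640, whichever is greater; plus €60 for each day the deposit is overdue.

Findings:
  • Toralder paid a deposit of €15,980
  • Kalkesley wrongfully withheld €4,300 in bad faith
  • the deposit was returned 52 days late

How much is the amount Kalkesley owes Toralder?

Doubled: 2 × €4,300 = €8,600
Minimum €3,640: €8,600 meets the minimum, no increase.
Late-return penalty: 52 × €60 = €3,120
Damages plus late penalty: €8,600 + €3,120 = €11,720

€11,720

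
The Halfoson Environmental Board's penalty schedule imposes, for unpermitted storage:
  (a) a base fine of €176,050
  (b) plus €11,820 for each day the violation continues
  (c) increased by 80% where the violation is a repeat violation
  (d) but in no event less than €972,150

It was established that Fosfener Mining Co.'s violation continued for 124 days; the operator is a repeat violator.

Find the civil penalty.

€2,955,114

Per-day component: 124 × €11,820 = €1,465,680
Base plus per-day: €176,050 + €1,465,680 = €1,641,730
Enhancement: 80% of €1,641,730 = €1,313,384
Enhanced fine: €1,641,730 + €1,313,384 = €2,955,114
Minimum €972,150: €2,955,114 meets the minimum, no increase.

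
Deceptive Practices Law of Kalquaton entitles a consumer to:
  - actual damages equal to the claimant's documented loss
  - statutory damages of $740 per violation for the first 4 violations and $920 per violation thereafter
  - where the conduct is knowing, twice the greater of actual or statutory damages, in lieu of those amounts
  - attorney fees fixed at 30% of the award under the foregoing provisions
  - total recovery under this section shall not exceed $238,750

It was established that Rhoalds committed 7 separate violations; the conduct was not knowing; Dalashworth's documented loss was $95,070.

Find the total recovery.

$131,027

First 4 violations: 4 × $740 = $2,960
Remaining violations: (7 − 4) × $920 = $2,760
Statutory damages: $2,960 + $2,760 = $5,720
Conduct not knowing: the in-lieu enhancement does not apply.
Actual plus statutory damages: $95,070 + $5,720 = $100,790
Attorney fees: 30% of $100,790 = $30,237
Total before cap: $100,790 + $30,237 = $131,027
Cap at $238,750: $131,027 is within the cap, no reduction.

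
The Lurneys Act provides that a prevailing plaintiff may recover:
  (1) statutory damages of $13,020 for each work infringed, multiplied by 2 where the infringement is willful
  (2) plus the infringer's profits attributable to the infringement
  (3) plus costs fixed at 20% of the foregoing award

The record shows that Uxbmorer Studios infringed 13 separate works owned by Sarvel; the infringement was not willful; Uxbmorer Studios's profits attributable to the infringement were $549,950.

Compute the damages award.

$863,052

Statutory damages: 13 × $13,020 = $169,260
Infringement not willful: no ×2 enhancement.
Combined award: $169,260 + $549,950 = $719,210
Costs: 20% of $719,210 = $143,842
Award plus costs: $719,210 + $143,842 = $863,052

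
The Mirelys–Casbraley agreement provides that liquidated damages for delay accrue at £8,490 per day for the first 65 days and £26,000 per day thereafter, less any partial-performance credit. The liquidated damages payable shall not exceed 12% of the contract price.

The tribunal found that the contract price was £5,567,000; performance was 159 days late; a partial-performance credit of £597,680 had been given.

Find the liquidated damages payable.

£668,040

First 65 days: 65 × £8,490 = £551,850
Remaining days: (159 − 65) × £26,000 = £2,444,000
Accrued per-day damages: £551,850 + £2,444,000 = £2,995,850
Less partial-performance credit: £2,995,850 − £597,680 = £2,398,170
Cap: 12% of £5,567,000 = £668,040
Cap at £668,040: £2,398,170 exceeds the cap → £668,040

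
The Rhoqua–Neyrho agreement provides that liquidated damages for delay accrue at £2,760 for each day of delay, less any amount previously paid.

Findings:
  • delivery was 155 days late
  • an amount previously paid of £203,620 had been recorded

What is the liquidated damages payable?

£224,180

Per-day damages: 155 × £2,760 = £427,800
Less amount previously paid: £427,800 − £203,620 = £224,180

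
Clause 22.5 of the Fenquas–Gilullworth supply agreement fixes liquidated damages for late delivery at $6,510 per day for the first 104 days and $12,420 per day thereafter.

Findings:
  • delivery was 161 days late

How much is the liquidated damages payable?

First 104 days: 104 × $6,510 = $677,040
Remaining days: (161 − 104) × $12,420 = $707,940
Accrued per-day damages: $677,040 + $707,940 = $1,384,980

$1,384,980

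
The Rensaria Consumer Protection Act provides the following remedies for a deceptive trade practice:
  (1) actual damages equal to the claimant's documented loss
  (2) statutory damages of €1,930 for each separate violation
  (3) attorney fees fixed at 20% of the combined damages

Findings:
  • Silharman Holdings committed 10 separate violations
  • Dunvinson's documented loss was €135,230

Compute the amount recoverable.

Statutory damages: 10 × €1,930 = €19,300
Combined damages: €135,230 + €19,300 = €154,530
Attorney fees: 20% of €154,530 = €30,906
Total recovery: €154,530 + €30,906 = €185,436

€185,436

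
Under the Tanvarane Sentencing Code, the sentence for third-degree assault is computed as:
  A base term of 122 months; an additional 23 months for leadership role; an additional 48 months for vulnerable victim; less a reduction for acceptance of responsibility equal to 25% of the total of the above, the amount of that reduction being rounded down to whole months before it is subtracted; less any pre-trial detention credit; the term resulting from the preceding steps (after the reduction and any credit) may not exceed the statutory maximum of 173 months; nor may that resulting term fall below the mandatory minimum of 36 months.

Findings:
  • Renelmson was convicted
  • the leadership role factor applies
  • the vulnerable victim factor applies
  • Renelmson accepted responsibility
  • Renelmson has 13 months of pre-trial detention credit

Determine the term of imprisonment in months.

Leadership role enhancement: +23 months
Vulnerable victim enhancement: +48 months
Adjusted term: 122 months + 23 months + 48 months = 193 months
Acceptance of responsibility reduction: 25% of 193 months = 48 months (rounded down)
After reduction: 193 − 48 = 145 months
Less pre-trial detention credit: 145 months − 13 months = 132 months
Cap at 173 months: 132 months is within the cap, no reduction.
Minimum 36 months: 132 months meets the minimum, no increase.

132 months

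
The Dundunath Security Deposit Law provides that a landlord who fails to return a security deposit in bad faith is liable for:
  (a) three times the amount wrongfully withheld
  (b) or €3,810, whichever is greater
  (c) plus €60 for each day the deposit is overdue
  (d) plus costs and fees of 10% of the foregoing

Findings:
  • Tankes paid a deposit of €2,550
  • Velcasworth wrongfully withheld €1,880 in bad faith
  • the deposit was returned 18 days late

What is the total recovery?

Trebled: 3 × €1,880 = €5,640
Minimum €3,810: €5,640 meets the minimum, no increase.
Late-return penalty: 18 × €60 = €1,080
Damages plus late penalty: €5,640 + €1,080 = €6,720
Costs and fees: 10% of €6,720 = €672
Total recovery: €6,720 + €672 = €7,392

€7,392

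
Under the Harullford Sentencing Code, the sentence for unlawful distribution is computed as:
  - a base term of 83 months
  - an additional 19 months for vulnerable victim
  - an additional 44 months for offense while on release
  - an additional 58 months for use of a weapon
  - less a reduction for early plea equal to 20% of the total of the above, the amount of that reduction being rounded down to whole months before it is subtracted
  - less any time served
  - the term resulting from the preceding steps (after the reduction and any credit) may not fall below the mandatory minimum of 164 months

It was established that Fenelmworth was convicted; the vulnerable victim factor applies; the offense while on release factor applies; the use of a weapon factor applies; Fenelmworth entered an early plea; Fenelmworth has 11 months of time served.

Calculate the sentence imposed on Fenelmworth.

Vulnerable victim enhancement: +19 months
Offense while on release enhancement: +44 months
Use of a weapon enhancement: +58 months
Adjusted term: 83 months + 19 months + 44 months + 58 months = 204 months
Early plea reduction: 20% of 204 months = 40 months (rounded down)
After reduction: 204 − 40 = 164 months
Less time served: 164 months − 11 months = 153 months
Minimum 164 months: 153 months is below the minimum → 164 months

Sentence: 164 months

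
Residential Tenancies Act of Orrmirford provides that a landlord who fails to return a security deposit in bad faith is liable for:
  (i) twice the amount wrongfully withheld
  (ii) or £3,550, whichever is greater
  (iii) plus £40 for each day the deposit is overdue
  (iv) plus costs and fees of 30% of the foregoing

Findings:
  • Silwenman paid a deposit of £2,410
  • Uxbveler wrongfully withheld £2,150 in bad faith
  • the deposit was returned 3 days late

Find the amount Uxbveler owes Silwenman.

£5,746

Doubled: 2 × £2,150 = £4,300
Minimum £3,550: £4,300 meets the minimum, no increase.
Late-return penalty: 3 × £40 = £120
Damages plus late penalty: £4,300 + £120 = £4,420
Costs and fees: 30% of £4,420 = £1,326
Total recovery: £4,420 + £1,326 = £5,746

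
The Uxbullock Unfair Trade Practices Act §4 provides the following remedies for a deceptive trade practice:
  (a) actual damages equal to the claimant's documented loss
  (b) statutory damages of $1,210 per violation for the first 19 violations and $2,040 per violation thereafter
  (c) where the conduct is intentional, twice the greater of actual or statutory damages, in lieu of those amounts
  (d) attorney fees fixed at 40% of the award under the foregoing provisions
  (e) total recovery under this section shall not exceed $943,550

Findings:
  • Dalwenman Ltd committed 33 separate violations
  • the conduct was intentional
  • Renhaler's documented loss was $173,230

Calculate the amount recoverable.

$485,044

First 19 violations: 19 × $1,210 = $22,990
Remaining violations: (33 − 19) × $2,040 = $28,560
Statutory damages: $22,990 + $28,560 = $51,550
Greater of actual damages ($173,230) or statutory damages ($51,550): $173,230
Doubled: 2 × $173,230 = $346,460
Attorney fees: 40% of $346,460 = $138,584
Total before cap: $346,460 + $138,584 = $485,044
Cap at $943,550: $485,044 is within the cap, no reduction.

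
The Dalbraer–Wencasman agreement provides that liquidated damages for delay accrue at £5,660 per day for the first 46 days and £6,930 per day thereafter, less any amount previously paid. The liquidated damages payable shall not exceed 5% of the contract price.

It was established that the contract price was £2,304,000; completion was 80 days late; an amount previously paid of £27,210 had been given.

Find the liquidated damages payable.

First 46 days: 46 × £5,660 = £260,360
Remaining days: (80 − 46) × £6,930 = £235,620
Accrued per-day damages: £260,360 + £235,620 = £495,980
Less amount previously paid: £495,980 − £27,210 = £468,770
Cap: 5% of £2,304,000 = £115,200
Cap at £115,200: £468,770 exceeds the cap → £115,200

£115,200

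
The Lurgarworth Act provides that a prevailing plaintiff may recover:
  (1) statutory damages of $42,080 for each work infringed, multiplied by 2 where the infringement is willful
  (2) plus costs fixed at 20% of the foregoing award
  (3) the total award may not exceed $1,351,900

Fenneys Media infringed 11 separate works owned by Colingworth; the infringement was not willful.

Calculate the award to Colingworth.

$555,456

Statutory damages: 11 × $42,080 = $462,880
Infringement not willful: no ×2 enhancement.
Costs: 20% of $462,880 = $92,576
Award plus costs: $462,880 + $92,576 = $555,456
Cap at $1,351,900: $555,456 is within the cap, no reduction.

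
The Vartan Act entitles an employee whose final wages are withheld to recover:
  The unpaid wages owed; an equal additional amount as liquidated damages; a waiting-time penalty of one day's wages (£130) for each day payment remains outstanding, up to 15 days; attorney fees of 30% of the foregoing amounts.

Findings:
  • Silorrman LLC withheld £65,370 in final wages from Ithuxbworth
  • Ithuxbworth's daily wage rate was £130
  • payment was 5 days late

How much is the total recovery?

£170,807

Liquidated damages (equal amount): £65,370
Penalty days: min(5, 15) = 5
Waiting-time penalty: 5 × £130 = £650
Subtotal: £65,370 + £65,370 + £650 = £131,390
Attorney fees: 30% of £131,390 = £39,417
Total award: £131,390 + £39,417 = £170,807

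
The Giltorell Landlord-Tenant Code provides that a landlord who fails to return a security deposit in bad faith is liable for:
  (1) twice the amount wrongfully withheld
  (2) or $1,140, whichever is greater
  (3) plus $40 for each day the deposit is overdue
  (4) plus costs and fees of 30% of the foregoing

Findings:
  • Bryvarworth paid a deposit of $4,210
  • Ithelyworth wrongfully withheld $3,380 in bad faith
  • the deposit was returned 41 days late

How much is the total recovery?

Doubled: 2 × $3,380 = $6,760
Minimum $1,140: $6,760 meets the minimum, no increase.
Late-return penalty: 41 × $40 = $1,640
Damages plus late penalty: $6,760 + $1,640 = $8,400
Costs and fees: 30% of $8,400 = $2,520
Total recovery: $8,400 + $2,520 = $10,920

$10,920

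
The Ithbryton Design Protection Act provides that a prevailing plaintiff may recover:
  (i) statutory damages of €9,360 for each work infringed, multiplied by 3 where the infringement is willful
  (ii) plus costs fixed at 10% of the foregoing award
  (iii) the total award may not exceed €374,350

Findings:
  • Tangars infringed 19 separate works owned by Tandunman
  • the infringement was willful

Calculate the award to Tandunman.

€374,350

Statutory damages: 19 × €9,360 = €177,840
Trebled: 3 × €177,840 = €533,520
Costs: 10% of €533,520 = €53,352
Award plus costs: €533,520 + €53,352 = €586,872
Cap at €374,350: €586,872 exceeds the cap → €374,350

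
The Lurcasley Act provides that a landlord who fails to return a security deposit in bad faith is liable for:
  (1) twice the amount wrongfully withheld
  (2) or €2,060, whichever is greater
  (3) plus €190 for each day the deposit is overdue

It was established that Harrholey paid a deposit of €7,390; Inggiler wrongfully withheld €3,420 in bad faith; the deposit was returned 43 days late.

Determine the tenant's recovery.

Doubled: 2 × €3,420 = €6,840
Minimum €2,060: €6,840 meets the minimum, no increase.
Late-return penalty: 43 × €190 = €8,170
Damages plus late penalty: €6,840 + €8,170 = €15,010

€15,010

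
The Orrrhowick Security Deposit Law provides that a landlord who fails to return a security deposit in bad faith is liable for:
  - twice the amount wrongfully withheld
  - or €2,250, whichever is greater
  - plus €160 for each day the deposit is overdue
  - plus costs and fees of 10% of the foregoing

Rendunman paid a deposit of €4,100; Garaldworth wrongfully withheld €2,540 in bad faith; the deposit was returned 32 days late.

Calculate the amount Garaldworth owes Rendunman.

Doubled: 2 × €2,540 = €5,080
Minimum €2,250: €5,080 meets the minimum, no increase.
Late-return penalty: 32 × €160 = €5,120
Damages plus late penalty: €5,080 + €5,120 = €10,200
Costs and fees: 10% of €10,200 = €1,020
Total recovery: €10,200 + €1,020 = €11,220

€11,220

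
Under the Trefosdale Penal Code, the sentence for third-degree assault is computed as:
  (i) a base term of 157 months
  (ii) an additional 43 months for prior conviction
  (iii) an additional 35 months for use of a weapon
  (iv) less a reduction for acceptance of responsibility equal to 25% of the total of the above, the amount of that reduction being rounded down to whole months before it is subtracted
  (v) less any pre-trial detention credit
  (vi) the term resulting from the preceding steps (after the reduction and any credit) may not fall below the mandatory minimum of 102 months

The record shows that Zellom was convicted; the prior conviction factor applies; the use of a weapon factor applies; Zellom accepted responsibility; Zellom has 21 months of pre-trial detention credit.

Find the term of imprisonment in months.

Prior conviction enhancement: +43 months
Use of a weapon enhancement: +35 months
Adjusted term: 157 months + 43 months + 35 months = 235 months
Acceptance of responsibility reduction: 25% of 235 months = 58 months (rounded down)
After reduction: 235 − 58 = 177 months
Less pre-trial detention credit: 177 months − 21 months = 156 months
Minimum 102 months: 156 months meets the minimum, no increase.

156 months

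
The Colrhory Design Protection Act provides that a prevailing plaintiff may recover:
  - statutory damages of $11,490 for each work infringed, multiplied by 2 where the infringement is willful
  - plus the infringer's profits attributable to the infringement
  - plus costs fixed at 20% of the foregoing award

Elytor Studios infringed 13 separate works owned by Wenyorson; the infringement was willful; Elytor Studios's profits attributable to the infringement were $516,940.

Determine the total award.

Statutory damages: 13 × $11,490 = $149,370
Doubled: 2 × $149,370 = $298,740
Combined award: $298,740 + $516,940 = $815,680
Costs: 20% of $815,680 = $163,136
Award plus costs: $815,680 + $163,136 = $978,816

$978,816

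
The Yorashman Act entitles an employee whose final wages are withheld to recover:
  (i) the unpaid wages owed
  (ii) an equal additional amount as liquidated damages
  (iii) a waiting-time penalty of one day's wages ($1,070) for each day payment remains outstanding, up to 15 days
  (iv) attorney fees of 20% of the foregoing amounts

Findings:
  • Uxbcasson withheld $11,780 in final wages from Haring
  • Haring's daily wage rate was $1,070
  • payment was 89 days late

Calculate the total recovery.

$47,532

Liquidated damages (equal amount): $11,780
Penalty days: min(89, 15) = 15
Waiting-time penalty: 15 × $1,070 = $16,050
Subtotal: $11,780 + $11,780 + $16,050 = $39,610
Attorney fees: 20% of $39,610 = $7,922
Total award: $39,610 + $7,922 = $47,532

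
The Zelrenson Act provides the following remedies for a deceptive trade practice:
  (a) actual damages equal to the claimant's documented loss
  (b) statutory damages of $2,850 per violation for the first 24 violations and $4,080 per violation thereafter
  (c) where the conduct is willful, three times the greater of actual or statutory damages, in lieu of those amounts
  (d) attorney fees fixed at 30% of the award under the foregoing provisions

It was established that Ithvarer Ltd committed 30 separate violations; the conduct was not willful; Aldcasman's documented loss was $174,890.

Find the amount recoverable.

First 24 violations: 24 × $2,850 = $68,400
Remaining violations: (30 − 24) × $4,080 = $24,480
Statutory damages: $68,400 + $24,480 = $92,880
Conduct not willful: the in-lieu enhancement does not apply.
Actual plus statutory damages: $174,890 + $92,880 = $267,770
Attorney fees: 30% of $267,770 = $80,331
Total recovery: $267,770 + $80,331 = $348,101

$348,101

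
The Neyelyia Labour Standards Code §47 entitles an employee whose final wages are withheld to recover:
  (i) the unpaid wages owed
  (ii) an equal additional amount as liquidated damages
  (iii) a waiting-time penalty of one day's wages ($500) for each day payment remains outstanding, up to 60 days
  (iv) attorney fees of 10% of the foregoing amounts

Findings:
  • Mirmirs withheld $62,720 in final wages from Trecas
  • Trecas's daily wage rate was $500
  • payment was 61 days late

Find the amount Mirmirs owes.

Liquidated damages (equal amount): $62,720
Penalty days: min(61, 60) = 60
Waiting-time penalty: 60 × $500 = $30,000
Subtotal: $62,720 + $62,720 + $30,000 = $155,440
Attorney fees: 10% of $155,440 = $15,544
Total award: $155,440 + $15,544 = $170,984

$170,984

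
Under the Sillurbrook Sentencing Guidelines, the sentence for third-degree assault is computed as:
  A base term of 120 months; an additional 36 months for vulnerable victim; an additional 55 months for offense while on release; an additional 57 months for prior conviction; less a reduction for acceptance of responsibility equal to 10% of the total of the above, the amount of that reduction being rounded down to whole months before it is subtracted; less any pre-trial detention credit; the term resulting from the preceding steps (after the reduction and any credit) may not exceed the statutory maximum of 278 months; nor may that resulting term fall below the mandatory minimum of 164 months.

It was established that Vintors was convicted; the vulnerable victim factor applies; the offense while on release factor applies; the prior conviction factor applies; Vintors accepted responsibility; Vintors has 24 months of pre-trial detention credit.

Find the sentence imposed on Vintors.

218 months

Vulnerable victim enhancement: +36 months
Offense while on release enhancement: +55 months
Prior conviction enhancement: +57 months
Adjusted term: 120 months + 36 months + 55 months + 57 months = 268 months
Acceptance of responsibility reduction: 10% of 268 months = 26 months (rounded down)
After reduction: 268 − 26 = 242 months
Less pre-trial detention credit: 242 months − 24 months = 218 months
Cap at 278 months: 218 months is within the cap, no reduction.
Minimum 164 months: 218 months meets the minimum, no increase.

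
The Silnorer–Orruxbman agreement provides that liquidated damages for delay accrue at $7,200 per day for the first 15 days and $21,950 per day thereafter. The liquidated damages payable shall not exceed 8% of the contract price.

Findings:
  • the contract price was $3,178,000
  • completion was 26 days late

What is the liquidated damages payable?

$254,240

First 15 days: 15 × $7,200 = $108,000
Remaining days: (26 − 15) × $21,950 = $241,450
Accrued per-day damages: $108,000 + $241,450 = $349,450
Cap: 8% of $3,178,000 = $254,240
Cap at $254,240: $349,450 exceeds the cap → $254,240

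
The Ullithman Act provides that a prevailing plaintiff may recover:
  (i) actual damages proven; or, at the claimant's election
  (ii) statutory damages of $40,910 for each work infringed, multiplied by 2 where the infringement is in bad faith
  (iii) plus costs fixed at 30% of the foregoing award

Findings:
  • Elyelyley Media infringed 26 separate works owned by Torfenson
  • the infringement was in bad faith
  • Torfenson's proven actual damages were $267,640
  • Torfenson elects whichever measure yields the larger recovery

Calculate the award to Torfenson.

Statutory damages: 26 × $40,910 = $1,063,660
Doubled: 2 × $1,063,660 = $2,127,320
Greater of actual damages ($267,640) or enhanced statutory damages ($2,127,320): $2,127,320
Costs: 30% of $2,127,320 = $638,196
Award plus costs: $2,127,320 + $638,196 = $2,765,516

Award: $2,765,516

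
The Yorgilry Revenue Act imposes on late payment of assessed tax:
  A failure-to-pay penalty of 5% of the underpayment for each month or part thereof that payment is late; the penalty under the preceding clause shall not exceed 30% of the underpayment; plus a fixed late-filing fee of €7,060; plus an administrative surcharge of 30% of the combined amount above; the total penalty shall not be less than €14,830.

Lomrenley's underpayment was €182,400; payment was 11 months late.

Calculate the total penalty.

Penalty: €80,314

Accrued rate: 5% × 11 = 55%, capped at 30% → 30%
Failure-to-pay penalty: 30% of €182,400 = €54,720
Penalty before surcharge: €54,720 + €7,060 = €61,780
Administrative surcharge: 30% of €61,780 = €18,534
Total penalty: €61,780 + €18,534 = €80,314
Minimum €14,830: €80,314 meets the minimum, no increase.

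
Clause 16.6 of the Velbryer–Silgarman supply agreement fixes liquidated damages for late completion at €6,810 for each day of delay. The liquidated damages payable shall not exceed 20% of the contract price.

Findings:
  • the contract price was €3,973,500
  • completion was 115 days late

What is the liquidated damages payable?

Per-day damages: 115 × €6,810 = €783,150
Cap: 20% of €3,973,500 = €794,700
Cap at €794,700: €783,150 is within the cap, no reduction.

Liquidated damages: €783,150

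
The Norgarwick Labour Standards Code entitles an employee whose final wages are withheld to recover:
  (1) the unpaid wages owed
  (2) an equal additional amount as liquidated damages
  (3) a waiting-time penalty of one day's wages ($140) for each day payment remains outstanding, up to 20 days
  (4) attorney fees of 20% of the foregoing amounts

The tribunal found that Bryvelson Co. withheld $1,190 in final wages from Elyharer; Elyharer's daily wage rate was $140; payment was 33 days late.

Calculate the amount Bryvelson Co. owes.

$6,216

Liquidated damages (equal amount): $1,190
Penalty days: min(33, 20) = 20
Waiting-time penalty: 20 × $140 = $2,800
Subtotal: $1,190 + $1,190 + $2,800 = $5,180
Attorney fees: 20% of $5,180 = $1,036
Total award: $5,180 + $1,036 = $6,216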